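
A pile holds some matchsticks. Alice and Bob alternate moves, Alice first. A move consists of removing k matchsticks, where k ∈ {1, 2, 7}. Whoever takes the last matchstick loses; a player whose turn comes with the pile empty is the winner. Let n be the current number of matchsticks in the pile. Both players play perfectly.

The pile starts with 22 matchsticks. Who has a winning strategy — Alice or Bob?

Compute win/loss labels from the base case upward. A position with no move is W. Any other position is W if it can reach an L in one move, else L.
n=0: no move; the opponent has just taken the last matchstick and therefore loses → W
n=1: L (sole option 0(W) is W)
n=2: W (go to 1, an L position)
n=3: W (go to 1, an L position)
n=4: L (options 3(W), 2(W) are all W)
n=5: W (go to 4, an L position)
n=6: W (go to 4, an L position)
n=7: L (options 6(W), 5(W), 0(W) are all W)
n=8: W (go to 7, an L position)
n=9: W (go to 7, an L position)
n=10: L (options 9(W), 8(W), 3(W) are all W)
n=11: W (go to 10, an L position)
n=12: W (go to 10, an L position)
n=13: L (options 12(W), 11(W), 6(W) are all W)
n=14: W (go to 13, an L position)
n=15: W (go to 13, an L position)
n=16: L (options 15(W), 14(W), 9(W) are all W)
n=17: W (go to 16, an L position)
n=18: W (go to 16, an L position)
n=19: L (options 18(W), 17(W), 12(W) are all W)
n=20: W (go to 19, an L position)
n=21: W (go to 19, an L position)
n=22: L (options 21(W), 20(W), 15(W) are all W)
The starting position 22 is L: whatever Alice does, the opponent receives a W position.

Bob wins.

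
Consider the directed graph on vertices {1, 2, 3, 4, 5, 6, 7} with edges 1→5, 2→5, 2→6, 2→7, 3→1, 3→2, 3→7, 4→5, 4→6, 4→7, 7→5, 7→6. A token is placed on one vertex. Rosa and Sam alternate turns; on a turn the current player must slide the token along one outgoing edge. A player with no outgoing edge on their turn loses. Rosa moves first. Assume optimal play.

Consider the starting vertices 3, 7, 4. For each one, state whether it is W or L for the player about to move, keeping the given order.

3: L, 7: W, 4: W

Build the W/L table. Terminal = L. A non-terminal position is W if it has a move to some L; otherwise it is L.
Every edge goes from a vertex to one that appears earlier in the order 6, 5, 7, 2, 1, 4, 3, so processing vertices in that order labels each vertex after all of its successors.
6: no outgoing edge → L
5: no outgoing edge → L
7: reaches L-position 5 → W
2: reaches L-position 5 → W
1: reaches L-position 5 → W
4: reaches L-position 5 → W
3: only reaches 1(W), 2(W), 7(W), all W → L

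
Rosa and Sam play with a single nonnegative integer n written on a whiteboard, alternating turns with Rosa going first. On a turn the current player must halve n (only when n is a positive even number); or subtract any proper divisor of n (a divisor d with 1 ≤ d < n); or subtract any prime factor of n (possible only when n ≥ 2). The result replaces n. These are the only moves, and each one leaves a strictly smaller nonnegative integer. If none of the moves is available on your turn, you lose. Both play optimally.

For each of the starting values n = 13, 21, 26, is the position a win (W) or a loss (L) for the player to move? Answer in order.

Classify positions by backward induction: terminal positions (no move available) are L. From any other position, the mover wins iff some move reaches an L.
n=0: no move → L
n=1: no move → L
n=2: →0(L), so W
n=3: →0(L), so W
n=4: →2(W), 3(W) — all W, so L
n=5: →0(L), so W
n=6: →4(L), so W
n=7: →0(L), so W
n=8: →4(L), so W
n=9: →6(W), 8(W) — all W, so L
n=10: →9(L), so W
n=11: →0(L), so W
n=12: →9(L), so W
n=13: →0(L), so W
n=14: →7(W), 12(W), 13(W) — all W, so L
n=15: →14(L), so W
n=16: →14(L), so W
n=17: →0(L), so W
n=18: →9(L), so W
n=19: →0(L), so W
n=20: →10(W), 15(W), 16(W), 18(W), 19(W) — all W, so L
n=21: →14(L), so W
n=22: →20(L), so W
n=23: →0(L), so W
n=24: →20(L), so W
n=25: →20(L), so W
n=26: →13(W), 24(W), 25(W) — all W, so L

13: W, 21: W, 26: L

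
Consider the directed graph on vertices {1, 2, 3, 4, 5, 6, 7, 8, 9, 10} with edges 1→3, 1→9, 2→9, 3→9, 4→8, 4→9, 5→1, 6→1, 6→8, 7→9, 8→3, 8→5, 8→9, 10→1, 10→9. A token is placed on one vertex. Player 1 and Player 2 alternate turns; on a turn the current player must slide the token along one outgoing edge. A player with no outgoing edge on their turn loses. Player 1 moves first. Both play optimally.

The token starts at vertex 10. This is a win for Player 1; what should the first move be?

Move to 9.

Classify positions by backward induction: terminal positions (no move available) are L. From any other position, the mover wins iff some move reaches an L.
Every edge goes from a vertex to one that appears earlier in the order 9, 3, 1, 5, 10, 8, 6, 2, 4, 7, so processing vertices in that order labels each vertex after all of its successors.
9: no outgoing edge → L
3: W (go to 9, an L position)
1: W (go to 9, an L position)
5: L (sole option 1(W) is W)
10: W (go to 9, an L position)
8: W (go to 5, an L position)
6: L (options 8(W), 1(W) are all W)
2: W (go to 9, an L position)
4: W (go to 9, an L position)
7: W (go to 9, an L position)
From 10, the L positions reachable in one move are: 9.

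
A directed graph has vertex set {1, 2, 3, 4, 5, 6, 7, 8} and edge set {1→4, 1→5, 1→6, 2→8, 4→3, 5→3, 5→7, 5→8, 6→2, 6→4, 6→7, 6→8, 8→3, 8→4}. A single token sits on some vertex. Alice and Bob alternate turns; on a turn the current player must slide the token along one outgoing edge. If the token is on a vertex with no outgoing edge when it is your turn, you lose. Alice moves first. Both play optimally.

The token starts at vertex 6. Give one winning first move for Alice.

Build the W/L table. Terminal = L. A non-terminal position is W if it has a move to some L; otherwise it is L.
Every edge goes from a vertex to one that appears earlier in the order 3, 7, 4, 8, 2, 6, 5, 1, so processing vertices in that order labels each vertex after all of its successors.
3: no outgoing edge → L
7: no outgoing edge → L
4: W (go to 3, an L position)
8: W (go to 3, an L position)
2: L (sole option 8(W) is W)
6: W (go to 2, an L position)
5: W (go to 7, an L position)
1: L (options 5(W), 6(W), 4(W) are all W)
From 6, the L positions reachable in one move are: 2, 7. Any move reaching one of these is winning.

Move to 2.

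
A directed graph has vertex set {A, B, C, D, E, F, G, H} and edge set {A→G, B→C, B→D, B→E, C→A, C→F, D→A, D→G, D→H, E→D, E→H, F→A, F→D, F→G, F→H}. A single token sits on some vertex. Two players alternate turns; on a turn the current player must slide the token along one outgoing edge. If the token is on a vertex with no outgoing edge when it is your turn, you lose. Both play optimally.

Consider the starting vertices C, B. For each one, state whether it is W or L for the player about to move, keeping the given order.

Label each position W (a win for the player to move) or L (a loss). A position with no legal move is L; any other position is W exactly when some move reaches an L, and L when every move reaches a W.
Every edge goes from a vertex to one that appears earlier in the order H, G, A, D, F, E, C, B, so processing vertices in that order labels each vertex after all of its successors.
H: no outgoing edge → L
G: no outgoing edge → L
A: reaches L-position G → W
D: reaches L-position G → W
F: reaches L-position G → W
E: reaches L-position H → W
C: only reaches F(W), A(W), all W → L
B: reaches L-position C → W

C: L, B: W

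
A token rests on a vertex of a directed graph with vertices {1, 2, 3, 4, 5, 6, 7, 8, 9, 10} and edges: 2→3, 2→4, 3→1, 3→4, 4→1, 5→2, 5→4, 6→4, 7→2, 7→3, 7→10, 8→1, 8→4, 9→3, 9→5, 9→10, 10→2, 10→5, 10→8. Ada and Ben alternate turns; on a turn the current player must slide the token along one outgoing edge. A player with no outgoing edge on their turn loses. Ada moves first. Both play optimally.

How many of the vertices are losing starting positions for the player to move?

4

Positions with no move are L. A position that does have a move is losing for the player to move precisely when every available move leads to a winning position for the opponent. Fill in the labels:
Every edge goes from a vertex to one that appears earlier in the order 1, 4, 3, 2, 5, 6, 8, 10, 7, 9, so processing vertices in that order labels each vertex after all of its successors.
1: no outgoing edge → L
4: →1(L), so W
3: →1(L), so W
2: →3(W), 4(W) — all W, so L
5: →2(L), so W
6: →4(W) only, which is W, so L
8: →1(L), so W
10: →2(L), so W
7: →2(L), so W
9: →10(W), 5(W), 3(W) — all W, so L
The L vertices are 1, 2, 6, 9; that is 4 in all.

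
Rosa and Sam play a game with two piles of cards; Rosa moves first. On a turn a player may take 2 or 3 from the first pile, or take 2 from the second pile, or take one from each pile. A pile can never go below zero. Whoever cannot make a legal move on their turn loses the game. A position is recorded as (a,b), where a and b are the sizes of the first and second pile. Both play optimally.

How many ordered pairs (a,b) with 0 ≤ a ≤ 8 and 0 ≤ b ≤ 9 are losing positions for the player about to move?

Positions with no move are L. A position that does have a move is losing for the player to move precisely when every available move leads to a winning position for the opponent. Fill in the labels:
Every move lowers a or b (never raises either), so fill the grid row by row in increasing a, and left to right within a row: each cell's successors are then already labelled.
      b=0  b=1  b=2  b=3  b=4  b=5  b=6  b=7  b=8  b=9
a=0:    L    L    W    W    L    L    W    W    L    L
a=1:    L    W    W    L    L    W    W    L    L    W
a=2:    W    W    L    L    W    W    L    L    W    W
a=3:    W    W    L    W    W    W    L    W    W    W
a=4:    W    L    W    W    W    L    W    W    W    L
a=5:    L    L    W    W    L    L    W    W    L    L
a=6:    L    W    W    L    L    W    W    L    L    W
a=7:    W    W    L    L    W    W    L    L    W    W
a=8:    W    W    L    W    W    W    L    W    W    W
Cells with no legal move (terminal, hence L): (0,0), (0,1), (1,0).
The remaining L cells, each justified by listing all of its moves:
(0,4): L (sole option (0,2)(W) is W)
(0,5): L (sole option (0,3)(W) is W)
(0,8): L (sole option (0,6)(W) is W)
(0,9): L (sole option (0,7)(W) is W)
(1,3): L (options (1,1)(W), (0,2)(W) are all W)
(1,4): L (options (1,2)(W), (0,3)(W) are all W)
(1,7): L (options (1,5)(W), (0,6)(W) are all W)
(1,8): L (options (1,6)(W), (0,7)(W) are all W)
(2,2): L (options (0,2)(W), (2,0)(W), (1,1)(W) are all W)
(2,3): L (options (0,3)(W), (2,1)(W), (1,2)(W) are all W)
(2,6): L (options (0,6)(W), (2,4)(W), (1,5)(W) are all W)
(2,7): L (options (0,7)(W), (2,5)(W), (1,6)(W) are all W)
(3,2): L (options (1,2)(W), (0,2)(W), (3,0)(W), (2,1)(W) are all W)
(3,6): L (options (1,6)(W), (0,6)(W), (3,4)(W), (2,5)(W) are all W)
(4,1): L (options (2,1)(W), (1,1)(W), (3,0)(W) are all W)
(4,5): L (options (2,5)(W), (1,5)(W), (4,3)(W), (3,4)(W) are all W)
(4,9): L (options (2,9)(W), (1,9)(W), (4,7)(W), (3,8)(W) are all W)
(5,0): L (options (3,0)(W), (2,0)(W) are all W)
(5,1): L (options (3,1)(W), (2,1)(W), (4,0)(W) are all W)
(5,4): L (options (3,4)(W), (2,4)(W), (5,2)(W), (4,3)(W) are all W)
(5,5): L (options (3,5)(W), (2,5)(W), (5,3)(W), (4,4)(W) are all W)
(5,8): L (options (3,8)(W), (2,8)(W), (5,6)(W), (4,7)(W) are all W)
(5,9): L (options (3,9)(W), (2,9)(W), (5,7)(W), (4,8)(W) are all W)
(6,0): L (options (4,0)(W), (3,0)(W) are all W)
(6,3): L (options (4,3)(W), (3,3)(W), (6,1)(W), (5,2)(W) are all W)
(6,4): L (options (4,4)(W), (3,4)(W), (6,2)(W), (5,3)(W) are all W)
(6,7): L (options (4,7)(W), (3,7)(W), (6,5)(W), (5,6)(W) are all W)
(6,8): L (options (4,8)(W), (3,8)(W), (6,6)(W), (5,7)(W) are all W)
(7,2): L (options (5,2)(W), (4,2)(W), (7,0)(W), (6,1)(W) are all W)
(7,3): L (options (5,3)(W), (4,3)(W), (7,1)(W), (6,2)(W) are all W)
(7,6): L (options (5,6)(W), (4,6)(W), (7,4)(W), (6,5)(W) are all W)
(7,7): L (options (5,7)(W), (4,7)(W), (7,5)(W), (6,6)(W) are all W)
(8,2): L (options (6,2)(W), (5,2)(W), (8,0)(W), (7,1)(W) are all W)
(8,6): L (options (6,6)(W), (5,6)(W), (8,4)(W), (7,5)(W) are all W)
Every other cell has at least one move into one of the L cells above, so it is W.
L cells per row: a=0: 6, a=1: 5, a=2: 4, a=3: 2, a=4: 3, a=5: 6, a=6: 5, a=7: 4, a=8: 2; total 37.

37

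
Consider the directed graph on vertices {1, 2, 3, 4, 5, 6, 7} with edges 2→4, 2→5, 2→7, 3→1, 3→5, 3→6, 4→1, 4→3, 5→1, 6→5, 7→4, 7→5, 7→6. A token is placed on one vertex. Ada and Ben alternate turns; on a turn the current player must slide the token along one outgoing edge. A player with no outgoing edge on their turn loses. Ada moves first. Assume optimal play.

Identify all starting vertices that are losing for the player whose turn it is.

1, 2, 6

Classify positions by backward induction: terminal positions (no move available) are L. From any other position, the mover wins iff some move reaches an L.
Every edge goes from a vertex to one that appears earlier in the order 1, 5, 6, 3, 4, 7, 2, so processing vertices in that order labels each vertex after all of its successors.
1: no outgoing edge → L
5: →1(L), so W
6: →5(W) only, which is W, so L
3: →6(L), so W
4: →1(L), so W
7: →6(L), so W
2: →7(W), 4(W), 5(W) — all W, so L
Reading off the rows marked L gives the requested list; there are 3 such vertices.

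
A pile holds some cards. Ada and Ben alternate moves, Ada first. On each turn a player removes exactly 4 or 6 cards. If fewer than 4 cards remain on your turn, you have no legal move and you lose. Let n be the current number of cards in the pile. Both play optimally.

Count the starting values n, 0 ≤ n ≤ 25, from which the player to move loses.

Use the standard recursion: the mover loses at a terminal position; elsewhere, the mover wins exactly when some move hands the opponent an L position.
n=0: no move → L
n=1: no move → L
n=2: no move → L
n=3: no move → L
n=4: can move to 0, which is L ⇒ W
n=5: can move to 1, which is L ⇒ W
n=6: can move to 2, which is L ⇒ W
n=7: can move to 3, which is L ⇒ W
n=8: can move to 2, which is L ⇒ W
n=9: can move to 3, which is L ⇒ W
n=10: moves to 6(W), 4(W); every one is W ⇒ L
n=11: moves to 7(W), 5(W); every one is W ⇒ L
n=12: moves to 8(W), 6(W); every one is W ⇒ L
n=13: moves to 9(W), 7(W); every one is W ⇒ L
n=14: can move to 10, which is L ⇒ W
n=15: can move to 11, which is L ⇒ W
n=16: can move to 12, which is L ⇒ W
n=17: can move to 13, which is L ⇒ W
n=18: can move to 12, which is L ⇒ W
n=19: can move to 13, which is L ⇒ W
n=20: moves to 16(W), 14(W); every one is W ⇒ L
n=21: moves to 17(W), 15(W); every one is W ⇒ L
n=22: moves to 18(W), 16(W); every one is W ⇒ L
n=23: moves to 19(W), 17(W); every one is W ⇒ L
n=24: can move to 20, which is L ⇒ W
n=25: can move to 21, which is L ⇒ W
L entries with 0 ≤ n ≤ 25: n = 0, 1, 2, 3, 10, 11, 12, 13, 20, 21, 22, 23; that makes 12.

12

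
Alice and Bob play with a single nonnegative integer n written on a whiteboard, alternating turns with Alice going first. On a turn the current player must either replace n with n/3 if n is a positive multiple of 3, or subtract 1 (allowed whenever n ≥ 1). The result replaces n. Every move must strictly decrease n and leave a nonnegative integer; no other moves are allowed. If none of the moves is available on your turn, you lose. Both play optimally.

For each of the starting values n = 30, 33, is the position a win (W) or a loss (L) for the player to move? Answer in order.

Build the W/L table. Terminal = L. A non-terminal position is W if it has a move to some L; otherwise it is L.
n=0: no move → L
n=1: →0(L), so W
n=2: →1(W) only, which is W, so L
n=3: →2(L), so W
n=4: →3(W) only, which is W, so L
n=5: →4(L), so W
n=6: →2(L), so W
n=7: →6(W) only, which is W, so L
n=8: →7(L), so W
n=9: →3(W), 8(W) — all W, so L
n=10: →9(L), so W
n=11: →10(W) only, which is W, so L
n=12: →4(L), so W
n=13: →12(W) only, which is W, so L
n=14: →13(L), so W
n=15: →5(W), 14(W) — all W, so L
n=16: →15(L), so W
n=17: →16(W) only, which is W, so L
n=18: →17(L), so W
n=19: →18(W) only, which is W, so L
n=20: →19(L), so W
n=21: →7(L), so W
n=22: →21(W) only, which is W, so L
n=23: →22(L), so W
n=24: →8(W), 23(W) — all W, so L
n=25: →24(L), so W
n=26: →25(W) only, which is W, so L
n=27: →9(L), so W
n=28: →27(W) only, which is W, so L
n=29: →28(L), so W
n=30: →10(W), 29(W) — all W, so L
n=31: →30(L), so W
n=32: →31(W) only, which is W, so L
n=33: →11(L), so W

30: L, 33: W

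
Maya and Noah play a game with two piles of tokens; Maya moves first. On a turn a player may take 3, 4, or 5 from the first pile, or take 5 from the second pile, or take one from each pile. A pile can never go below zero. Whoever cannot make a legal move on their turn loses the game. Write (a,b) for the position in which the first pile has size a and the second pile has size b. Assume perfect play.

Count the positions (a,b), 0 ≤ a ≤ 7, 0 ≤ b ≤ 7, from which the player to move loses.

20

Classify positions by backward induction: terminal positions (no move available) are L. From any other position, the mover wins iff some move reaches an L.
Every move lowers a or b (never raises either), so fill the grid row by row in increasing a, and left to right within a row: each cell's successors are then already labelled.
      b=0  b=1  b=2  b=3  b=4  b=5  b=6  b=7
a=0:    L    L    L    L    L    W    W    W
a=1:    L    W    W    W    W    W    L    L
a=2:    L    W    L    L    L    W    L    W
a=3:    W    W    W    W    W    W    L    W
a=4:    W    W    W    W    W    L    W    W
a=5:    W    W    W    W    W    L    W    W
a=6:    W    L    W    W    W    L    W    W
a=7:    W    L    W    W    W    W    W    L
Cells with no legal move (terminal, hence L): (0,0), (0,1), (0,2), (0,3), (0,4), (1,0), (2,0).
The remaining L cells, each justified by listing all of its moves:
(1,6): moves to (1,1)(W), (0,5)(W); every one is W ⇒ L
(1,7): moves to (1,2)(W), (0,6)(W); every one is W ⇒ L
(2,2): the only move is to (1,1)(W), a W ⇒ L
(2,3): the only move is to (1,2)(W), a W ⇒ L
(2,4): the only move is to (1,3)(W), a W ⇒ L
(2,6): moves to (2,1)(W), (1,5)(W); every one is W ⇒ L
(3,6): moves to (0,6)(W), (3,1)(W), (2,5)(W); every one is W ⇒ L
(4,5): moves to (1,5)(W), (0,5)(W), (4,0)(W), (3,4)(W); every one is W ⇒ L
(5,5): moves to (2,5)(W), (1,5)(W), (0,5)(W), (5,0)(W), (4,4)(W); every one is W ⇒ L
(6,1): moves to (3,1)(W), (2,1)(W), (1,1)(W), (5,0)(W); every one is W ⇒ L
(6,5): moves to (3,5)(W), (2,5)(W), (1,5)(W), (6,0)(W), (5,4)(W); every one is W ⇒ L
(7,1): moves to (4,1)(W), (3,1)(W), (2,1)(W), (6,0)(W); every one is W ⇒ L
(7,7): moves to (4,7)(W), (3,7)(W), (2,7)(W), (7,2)(W), (6,6)(W); every one is W ⇒ L
Every other cell has at least one move into one of the L cells above, so it is W.
L cells per row: a=0: 5, a=1: 3, a=2: 5, a=3: 1, a=4: 1, a=5: 1, a=6: 2, a=7: 2; total 20.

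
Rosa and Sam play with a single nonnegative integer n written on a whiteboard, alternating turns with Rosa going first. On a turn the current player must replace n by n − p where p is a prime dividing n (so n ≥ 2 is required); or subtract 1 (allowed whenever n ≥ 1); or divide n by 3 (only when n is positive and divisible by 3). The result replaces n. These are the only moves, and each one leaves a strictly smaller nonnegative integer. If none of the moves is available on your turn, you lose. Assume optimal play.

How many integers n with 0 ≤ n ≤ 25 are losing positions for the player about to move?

7

Build the W/L table. Terminal = L. A non-terminal position is W if it has a move to some L; otherwise it is L.
n=0: no move → L
n=1: →0(L), so W
n=2: →0(L), so W
n=3: →0(L), so W
n=4: →2(W), 3(W) — all W, so L
n=5: →0(L), so W
n=6: →4(L), so W
n=7: →0(L), so W
n=8: →6(W), 7(W) — all W, so L
n=9: →8(L), so W
n=10: →8(L), so W
n=11: →0(L), so W
n=12: →4(L), so W
n=13: →0(L), so W
n=14: →7(W), 12(W), 13(W) — all W, so L
n=15: →14(L), so W
n=16: →14(L), so W
n=17: →0(L), so W
n=18: →6(W), 15(W), 16(W), 17(W) — all W, so L
n=19: →0(L), so W
n=20: →18(L), so W
n=21: →14(L), so W
n=22: →11(W), 20(W), 21(W) — all W, so L
n=23: →0(L), so W
n=24: →8(L), so W
n=25: →20(W), 24(W) — all W, so L
L entries with 0 ≤ n ≤ 25: n = 0, 4, 8, 14, 18, 22, 25; that makes 7.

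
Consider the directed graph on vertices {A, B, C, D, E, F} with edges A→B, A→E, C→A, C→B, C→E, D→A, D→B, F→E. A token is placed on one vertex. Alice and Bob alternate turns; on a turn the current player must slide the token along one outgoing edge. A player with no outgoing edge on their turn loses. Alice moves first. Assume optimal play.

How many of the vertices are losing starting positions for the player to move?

Classify positions by backward induction: terminal positions (no move available) are L. From any other position, the mover wins iff some move reaches an L.
Every edge goes from a vertex to one that appears earlier in the order E, B, A, C, F, D, so processing vertices in that order labels each vertex after all of its successors.
E: no outgoing edge → L
B: no outgoing edge → L
A: reaches L-position B → W
C: reaches L-position B → W
F: reaches L-position E → W
D: reaches L-position B → W
The L vertices are B, E; that is 2 in all.

2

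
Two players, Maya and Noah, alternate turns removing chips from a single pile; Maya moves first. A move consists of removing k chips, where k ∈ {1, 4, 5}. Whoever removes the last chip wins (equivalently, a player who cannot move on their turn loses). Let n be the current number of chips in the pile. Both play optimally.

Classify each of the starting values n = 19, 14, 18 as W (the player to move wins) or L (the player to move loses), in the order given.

Classify positions by backward induction: terminal positions (no move available) are L. From any other position, the mover wins iff some move reaches an L.
n=0: no move → L
n=1: reaches L-position 0 → W
n=2: only reaches 1(W), which is W → L
n=3: reaches L-position 2 → W
n=4: reaches L-position 0 → W
n=5: reaches L-position 0 → W
n=6: reaches L-position 2 → W
n=7: reaches L-position 2 → W
n=8: only reaches 7(W), 4(W), 3(W), all W → L
n=9: reaches L-position 8 → W
n=10: only reaches 9(W), 6(W), 5(W), all W → L
n=11: reaches L-position 10 → W
n=12: reaches L-position 8 → W
n=13: reaches L-position 8 → W
n=14: reaches L-position 10 → W
n=15: reaches L-position 10 → W
n=16: only reaches 15(W), 12(W), 11(W), all W → L
n=17: reaches L-position 16 → W
n=18: only reaches 17(W), 14(W), 13(W), all W → L
n=19: reaches L-position 18 → W

19: W, 14: W, 18: L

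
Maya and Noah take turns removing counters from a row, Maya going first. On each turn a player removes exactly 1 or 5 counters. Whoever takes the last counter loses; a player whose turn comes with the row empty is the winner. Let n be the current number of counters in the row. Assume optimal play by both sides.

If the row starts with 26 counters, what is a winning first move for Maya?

Use the standard recursion: the mover wins at a terminal position; elsewhere, the mover wins exactly when some move hands the opponent an L position.
n=0: no move; the opponent has just taken the last counter and therefore loses → W
n=1: L (sole option 0(W) is W)
n=2: W (go to 1, an L position)
n=3: L (sole option 2(W) is W)
n=4: W (go to 3, an L position)
n=5: L (options 4(W), 0(W) are all W)
n=6: W (go to 5, an L position)
n=7: L (options 6(W), 2(W) are all W)
n=8: W (go to 7, an L position)
n=9: L (options 8(W), 4(W) are all W)
n=10: W (go to 9, an L position)
n=11: L (options 10(W), 6(W) are all W)
n=12: W (go to 11, an L position)
n=13: L (options 12(W), 8(W) are all W)
n=14: W (go to 13, an L position)
n=15: L (options 14(W), 10(W) are all W)
n=16: W (go to 15, an L position)
n=17: L (options 16(W), 12(W) are all W)
n=18: W (go to 17, an L position)
n=19: L (options 18(W), 14(W) are all W)
n=20: W (go to 19, an L position)
n=21: L (options 20(W), 16(W) are all W)
n=22: W (go to 21, an L position)
n=23: L (options 22(W), 18(W) are all W)
n=24: W (go to 23, an L position)
n=25: L (options 24(W), 20(W) are all W)
n=26: W (go to 25, an L position)
From 26, the L positions reachable in one move are: 25, 21. Any move reaching one of these is winning.

Remove 1, leaving 25.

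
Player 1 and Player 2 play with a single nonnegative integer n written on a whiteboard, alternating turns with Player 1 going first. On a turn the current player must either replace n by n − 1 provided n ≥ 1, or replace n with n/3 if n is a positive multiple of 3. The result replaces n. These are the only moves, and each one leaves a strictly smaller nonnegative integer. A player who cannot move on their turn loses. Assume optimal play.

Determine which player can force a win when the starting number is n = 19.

Player 2 wins.

Classify positions by backward induction: terminal positions (no move available) are L. From any other position, the mover wins iff some move reaches an L.
n=0: no move → L
n=1: W (go to 0, an L position)
n=2: L (sole option 1(W) is W)
n=3: W (go to 2, an L position)
n=4: L (sole option 3(W) is W)
n=5: W (go to 4, an L position)
n=6: W (go to 2, an L position)
n=7: L (sole option 6(W) is W)
n=8: W (go to 7, an L position)
n=9: L (options 3(W), 8(W) are all W)
n=10: W (go to 9, an L position)
n=11: L (sole option 10(W) is W)
n=12: W (go to 4, an L position)
n=13: L (sole option 12(W) is W)
n=14: W (go to 13, an L position)
n=15: L (options 5(W), 14(W) are all W)
n=16: W (go to 15, an L position)
n=17: L (sole option 16(W) is W)
n=18: W (go to 17, an L position)
n=19: L (sole option 18(W) is W)
The starting position 19 is L: whatever Player 1 does, the opponent receives a W position.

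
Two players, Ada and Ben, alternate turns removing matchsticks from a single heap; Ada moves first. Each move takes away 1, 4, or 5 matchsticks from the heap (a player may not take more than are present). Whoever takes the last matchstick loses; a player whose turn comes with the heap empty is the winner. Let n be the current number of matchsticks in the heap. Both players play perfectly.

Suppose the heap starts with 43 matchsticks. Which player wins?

Ben wins.

Build the W/L table. Terminal = W. A non-terminal position is W if it has a move to some L; otherwise it is L.
n=0: no move; the opponent has just taken the last matchstick and therefore loses → W
n=1: →0(W) only, which is W, so L
n=2: →1(L), so W
n=3: →2(W) only, which is W, so L
n=4: →3(L), so W
n=5: →1(L), so W
n=6: →1(L), so W
n=7: →3(L), so W
n=8: →3(L), so W
n=9: →8(W), 5(W), 4(W) — all W, so L
n=10: →9(L), so W
n=11: →10(W), 7(W), 6(W) — all W, so L
n=12: →11(L), so W
n=13: →9(L), so W
n=14: →9(L), so W
n=15: →11(L), so W
n=16: →11(L), so W
n=17: →16(W), 13(W), 12(W) — all W, so L
n=18: →17(L), so W
n=19: →18(W), 15(W), 14(W) — all W, so L
n=20: →19(L), so W
n=21: →17(L), so W
n=22: →17(L), so W
n=23: →19(L), so W
n=24: →19(L), so W
n=25: →24(W), 21(W), 20(W) — all W, so L
n=26: →25(L), so W
n=27: →26(W), 23(W), 22(W) — all W, so L
n=28: →27(L), so W
n=29: →25(L), so W
n=30: →25(L), so W
n=31: →27(L), so W
n=32: →27(L), so W
n=33: →32(W), 29(W), 28(W) — all W, so L
n=34: →33(L), so W
n=35: →34(W), 31(W), 30(W) — all W, so L
n=36: →35(L), so W
n=37: →33(L), so W
n=38: →33(L), so W
n=39: →35(L), so W
n=40: →35(L), so W
n=41: →40(W), 37(W), 36(W) — all W, so L
n=42: →41(L), so W
n=43: →42(W), 39(W), 38(W) — all W, so L
The starting position 43 is L: whatever Ada does, the opponent receives a W position.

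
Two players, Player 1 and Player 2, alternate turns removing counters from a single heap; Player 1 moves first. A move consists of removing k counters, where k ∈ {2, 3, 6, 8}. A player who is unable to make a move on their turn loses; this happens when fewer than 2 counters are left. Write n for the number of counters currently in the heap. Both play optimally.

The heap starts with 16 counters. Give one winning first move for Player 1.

Remove 2, leaving 14.

Classify positions by backward induction: terminal positions (no move available) are L. From any other position, the mover wins iff some move reaches an L.
n=0: no move → L
n=1: no move → L
n=2: reaches L-position 0 → W
n=3: reaches L-position 1 → W
n=4: reaches L-position 1 → W
n=5: only reaches 3(W), 2(W), all W → L
n=6: reaches L-position 0 → W
n=7: reaches L-position 5 → W
n=8: reaches L-position 5 → W
n=9: reaches L-position 1 → W
n=10: only reaches 8(W), 7(W), 4(W), 2(W), all W → L
n=11: reaches L-position 5 → W
n=12: reaches L-position 10 → W
n=13: reaches L-position 10 → W
n=14: only reaches 12(W), 11(W), 8(W), 6(W), all W → L
n=15: only reaches 13(W), 12(W), 9(W), 7(W), all W → L
n=16: reaches L-position 14 → W
From 16, the L positions reachable in one move are: 14, 10. Any move reaching one of these is winning.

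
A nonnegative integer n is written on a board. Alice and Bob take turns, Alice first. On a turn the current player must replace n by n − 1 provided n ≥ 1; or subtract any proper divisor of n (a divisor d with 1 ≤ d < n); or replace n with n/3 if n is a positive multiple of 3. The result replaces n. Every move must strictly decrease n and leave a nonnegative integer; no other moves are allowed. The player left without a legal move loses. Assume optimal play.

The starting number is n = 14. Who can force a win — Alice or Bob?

Alice wins.

Label each position W (a win for the player to move) or L (a loss). A position with no legal move is L; any other position is W exactly when some move reaches an L, and L when every move reaches a W.
n=0: no move → L
n=1: reaches L-position 0 → W
n=2: only reaches 1(W), which is W → L
n=3: reaches L-position 2 → W
n=4: reaches L-position 2 → W
n=5: only reaches 4(W), which is W → L
n=6: reaches L-position 2 → W
n=7: only reaches 6(W), which is W → L
n=8: reaches L-position 7 → W
n=9: only reaches 3(W), 6(W), 8(W), all W → L
n=10: reaches L-position 5 → W
n=11: only reaches 10(W), which is W → L
n=12: reaches L-position 9 → W
n=13: only reaches 12(W), which is W → L
n=14: reaches L-position 7 → W
From 14 Alice can move to 7, reaching an L position.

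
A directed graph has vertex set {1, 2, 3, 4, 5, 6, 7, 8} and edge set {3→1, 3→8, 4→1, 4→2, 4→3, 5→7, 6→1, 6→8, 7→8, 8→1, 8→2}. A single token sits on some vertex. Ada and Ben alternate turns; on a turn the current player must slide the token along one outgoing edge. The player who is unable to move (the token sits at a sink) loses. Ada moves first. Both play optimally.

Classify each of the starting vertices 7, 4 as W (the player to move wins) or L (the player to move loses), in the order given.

Label each position W (a win for the player to move) or L (a loss). A position with no legal move is L; any other position is W exactly when some move reaches an L, and L when every move reaches a W.
Every edge goes from a vertex to one that appears earlier in the order 2, 1, 8, 3, 7, 4, 6, 5, so processing vertices in that order labels each vertex after all of its successors.
2: no outgoing edge → L
1: no outgoing edge → L
8: can move to 1, which is L ⇒ W
3: can move to 1, which is L ⇒ W
7: the only move is to 8(W), a W ⇒ L
4: can move to 1, which is L ⇒ W
6: can move to 1, which is L ⇒ W
5: can move to 7, which is L ⇒ W

7: L, 4: W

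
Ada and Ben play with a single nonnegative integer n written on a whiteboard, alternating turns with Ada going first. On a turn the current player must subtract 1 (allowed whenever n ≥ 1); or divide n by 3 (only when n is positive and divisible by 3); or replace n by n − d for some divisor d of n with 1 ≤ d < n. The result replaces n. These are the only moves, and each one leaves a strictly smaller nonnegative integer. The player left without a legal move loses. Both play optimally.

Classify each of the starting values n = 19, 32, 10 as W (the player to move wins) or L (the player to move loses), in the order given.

19: L, 32: W, 10: W

Positions with no move are L. A position that does have a move is losing for the player to move precisely when every available move leads to a winning position for the opponent. Fill in the labels:
n=0: no move → L
n=1: can move to 0, which is L ⇒ W
n=2: the only move is to 1(W), a W ⇒ L
n=3: can move to 2, which is L ⇒ W
n=4: can move to 2, which is L ⇒ W
n=5: the only move is to 4(W), a W ⇒ L
n=6: can move to 2, which is L ⇒ W
n=7: the only move is to 6(W), a W ⇒ L
n=8: can move to 7, which is L ⇒ W
n=9: moves to 3(W), 6(W), 8(W); every one is W ⇒ L
n=10: can move to 5, which is L ⇒ W
n=11: the only move is to 10(W), a W ⇒ L
n=12: can move to 9, which is L ⇒ W
n=13: the only move is to 12(W), a W ⇒ L
n=14: can move to 7, which is L ⇒ W
n=15: can move to 5, which is L ⇒ W
n=16: moves to 8(W), 12(W), 14(W), 15(W); every one is W ⇒ L
n=17: can move to 16, which is L ⇒ W
n=18: can move to 9, which is L ⇒ W
n=19: the only move is to 18(W), a W ⇒ L
n=20: can move to 16, which is L ⇒ W
n=21: can move to 7, which is L ⇒ W
n=22: can move to 11, which is L ⇒ W
n=23: the only move is to 22(W), a W ⇒ L
n=24: can move to 16, which is L ⇒ W
n=25: moves to 20(W), 24(W); every one is W ⇒ L
n=26: can move to 13, which is L ⇒ W
n=27: can move to 9, which is L ⇒ W
n=28: moves to 14(W), 21(W), 24(W), 26(W), 27(W); every one is W ⇒ L
n=29: can move to 28, which is L ⇒ W
n=30: can move to 25, which is L ⇒ W
n=31: the only move is to 30(W), a W ⇒ L
n=32: can move to 16, which is L ⇒ W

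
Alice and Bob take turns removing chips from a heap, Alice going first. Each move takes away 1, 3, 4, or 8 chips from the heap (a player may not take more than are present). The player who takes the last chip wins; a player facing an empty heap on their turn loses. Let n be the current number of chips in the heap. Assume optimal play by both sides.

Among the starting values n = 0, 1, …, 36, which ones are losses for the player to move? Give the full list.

Positions with no move are L. A position that does have a move is losing for the player to move precisely when every available move leads to a winning position for the opponent. Fill in the labels:
n=0: no move → L
n=1: →0(L), so W
n=2: →1(W) only, which is W, so L
n=3: →2(L), so W
n=4: →0(L), so W
n=5: →2(L), so W
n=6: →2(L), so W
n=7: →6(W), 4(W), 3(W) — all W, so L
n=8: →7(L), so W
n=9: →8(W), 6(W), 5(W), 1(W) — all W, so L
n=10: →9(L), so W
n=11: →7(L), so W
n=12: →9(L), so W
n=13: →9(L), so W
n=14: →13(W), 11(W), 10(W), 6(W) — all W, so L
n=15: →14(L), so W
n=16: →15(W), 13(W), 12(W), 8(W) — all W, so L
n=17: →16(L), so W
n=18: →14(L), so W
n=19: →16(L), so W
n=20: →16(L), so W
n=21: →20(W), 18(W), 17(W), 13(W) — all W, so L
n=22: →21(L), so W
n=23: →22(W), 20(W), 19(W), 15(W) — all W, so L
n=24: →23(L), so W
n=25: →21(L), so W
n=26: →23(L), so W
n=27: →23(L), so W
n=28: →27(W), 25(W), 24(W), 20(W) — all W, so L
n=29: →28(L), so W
n=30: →29(W), 27(W), 26(W), 22(W) — all W, so L
n=31: →30(L), so W
n=32: →28(L), so W
n=33: →30(L), so W
n=34: →30(L), so W
n=35: →34(W), 32(W), 31(W), 27(W) — all W, so L
n=36: →35(L), so W
The losing starting values of n are exactly the entries labelled L in this table (11 of them).

0, 2, 7, 9, 14, 16, 21, 23, 28, 30, 35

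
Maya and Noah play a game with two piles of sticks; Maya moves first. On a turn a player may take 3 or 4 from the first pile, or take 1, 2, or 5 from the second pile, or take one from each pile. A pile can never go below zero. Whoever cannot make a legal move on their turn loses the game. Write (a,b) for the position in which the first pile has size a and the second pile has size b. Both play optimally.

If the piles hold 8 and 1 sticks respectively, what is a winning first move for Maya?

Move to (5,1).

Work bottom-up. With no move the player to move loses. Otherwise the position is W if at least one move leads to an L position for the opponent, and L if every move leads to a W.
No move ever increases a pile, so every position that can arise here has a ≤ 8 and b ≤ 1; it is enough to label the cells with 0 ≤ a ≤ 8 and 0 ≤ b ≤ 1.
Every move lowers a or b (never raises either), so fill the grid row by row in increasing a, and left to right within a row: each cell's successors are then already labelled.
      b=0  b=1
a=0:    L    W
a=1:    L    W
a=2:    L    W
a=3:    W    W
a=4:    W    L
a=5:    W    L
a=6:    W    L
a=7:    L    W
a=8:    L    W
Cells with no legal move (terminal, hence L): (0,0), (1,0), (2,0).
The remaining L cells, each justified by listing all of its moves:
(4,1): →(1,1)(W), (0,1)(W), (4,0)(W), (3,0)(W) — all W, so L
(5,1): →(2,1)(W), (1,1)(W), (5,0)(W), (4,0)(W) — all W, so L
(6,1): →(3,1)(W), (2,1)(W), (6,0)(W), (5,0)(W) — all W, so L
(7,0): →(4,0)(W), (3,0)(W) — all W, so L
(8,0): →(5,0)(W), (4,0)(W) — all W, so L
Every other cell has at least one move into one of the L cells above, so it is W.
From (8,1), the L positions reachable in one move are: (5,1), (4,1), (8,0), (7,0). Any move reaching one of these is winning.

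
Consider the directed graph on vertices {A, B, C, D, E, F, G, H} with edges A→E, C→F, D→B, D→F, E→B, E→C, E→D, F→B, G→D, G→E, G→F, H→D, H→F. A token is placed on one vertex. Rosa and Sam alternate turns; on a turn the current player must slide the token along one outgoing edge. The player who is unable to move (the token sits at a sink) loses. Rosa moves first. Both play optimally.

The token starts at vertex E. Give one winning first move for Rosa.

Work bottom-up. With no move the player to move loses. Otherwise the position is W if at least one move leads to an L position for the opponent, and L if every move leads to a W.
Every edge goes from a vertex to one that appears earlier in the order B, F, D, C, E, G, H, A, so processing vertices in that order labels each vertex after all of its successors.
B: no outgoing edge → L
F: W (go to B, an L position)
D: W (go to B, an L position)
C: L (sole option F(W) is W)
E: W (go to C, an L position)
G: L (options E(W), D(W), F(W) are all W)
H: L (options D(W), F(W) are all W)
A: L (sole option E(W) is W)
From E, the L positions reachable in one move are: C, B. Any move reaching one of these is winning.

Move to C.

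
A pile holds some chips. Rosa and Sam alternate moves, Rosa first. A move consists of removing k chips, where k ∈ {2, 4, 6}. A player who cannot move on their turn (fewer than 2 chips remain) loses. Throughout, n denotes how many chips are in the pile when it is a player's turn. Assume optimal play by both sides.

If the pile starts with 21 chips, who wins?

Rosa wins.

Compute win/loss labels from the base case upward. A position with no move is L. Any other position is W if it can reach an L in one move, else L.
n=0: no move → L
n=1: no move → L
n=2: reaches L-position 0 → W
n=3: reaches L-position 1 → W
n=4: reaches L-position 0 → W
n=5: reaches L-position 1 → W
n=6: reaches L-position 0 → W
n=7: reaches L-position 1 → W
n=8: only reaches 6(W), 4(W), 2(W), all W → L
n=9: only reaches 7(W), 5(W), 3(W), all W → L
n=10: reaches L-position 8 → W
n=11: reaches L-position 9 → W
n=12: reaches L-position 8 → W
n=13: reaches L-position 9 → W
n=14: reaches L-position 8 → W
n=15: reaches L-position 9 → W
n=16: only reaches 14(W), 12(W), 10(W), all W → L
n=17: only reaches 15(W), 13(W), 11(W), all W → L
n=18: reaches L-position 16 → W
n=19: reaches L-position 17 → W
n=20: reaches L-position 16 → W
n=21: reaches L-position 17 → W
From 21 Rosa can remove 4, leaving 17, reaching an L position.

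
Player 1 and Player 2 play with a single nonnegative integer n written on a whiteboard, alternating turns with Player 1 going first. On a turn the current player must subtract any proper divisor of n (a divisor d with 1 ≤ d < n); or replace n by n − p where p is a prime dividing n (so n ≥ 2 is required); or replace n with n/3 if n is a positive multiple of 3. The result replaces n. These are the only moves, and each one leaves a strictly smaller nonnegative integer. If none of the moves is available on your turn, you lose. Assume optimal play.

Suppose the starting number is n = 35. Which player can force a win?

Player 2 wins.

Classify positions by backward induction: terminal positions (no move available) are L. From any other position, the mover wins iff some move reaches an L.
n=0: no move → L
n=1: no move → L
n=2: W (go to 0, an L position)
n=3: W (go to 0, an L position)
n=4: L (options 2(W), 3(W) are all W)
n=5: W (go to 0, an L position)
n=6: W (go to 4, an L position)
n=7: W (go to 0, an L position)
n=8: W (go to 4, an L position)
n=9: L (options 3(W), 6(W), 8(W) are all W)
n=10: W (go to 9, an L position)
n=11: W (go to 0, an L position)
n=12: W (go to 4, an L position)
n=13: W (go to 0, an L position)
n=14: L (options 7(W), 12(W), 13(W) are all W)
n=15: W (go to 14, an L position)
n=16: W (go to 14, an L position)
n=17: W (go to 0, an L position)
n=18: W (go to 9, an L position)
n=19: W (go to 0, an L position)
n=20: L (options 10(W), 15(W), 16(W), 18(W), 19(W) are all W)
n=21: W (go to 14, an L position)
n=22: W (go to 20, an L position)
n=23: W (go to 0, an L position)
n=24: W (go to 20, an L position)
n=25: W (go to 20, an L position)
n=26: L (options 13(W), 24(W), 25(W) are all W)
n=27: W (go to 9, an L position)
n=28: W (go to 14, an L position)
n=29: W (go to 0, an L position)
n=30: W (go to 20, an L position)
n=31: W (go to 0, an L position)
n=32: L (options 16(W), 24(W), 28(W), 30(W), 31(W) are all W)
n=33: W (go to 32, an L position)
n=34: W (go to 32, an L position)
n=35: L (options 28(W), 30(W), 34(W) are all W)
The starting position 35 is L: whatever Player 1 does, the opponent receives a W position.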